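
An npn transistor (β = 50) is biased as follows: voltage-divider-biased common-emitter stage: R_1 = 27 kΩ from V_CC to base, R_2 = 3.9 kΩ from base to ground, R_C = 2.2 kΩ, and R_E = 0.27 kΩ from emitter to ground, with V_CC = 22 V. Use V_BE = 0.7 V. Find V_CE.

V_CE ≈ 7 V

Thevenize the base divider: V_Th = V_CC·R_2/(R_1+R_2) = 22×3.9/30.9 = 2.78 V, R_Th = R_1‖R_2 = 3.41 kΩ.
Base-emitter loop: V_Th = I_B·R_Th + V_BE + (β+1)I_B·R_E, so I_B = (2.78 − 0.7) / (3.41 + 51×0.27) = 0.121 mA.
I_C = β·I_B = 50×0.121 = 6.04 mA, and I_E = (β+1)I_B = 6.17 mA.
V_CE = V_CC − I_C·R_C − I_E·R_E = 22 − 6.04×2.2 − 6.17×0.27 = 7.04 V.
V_CE = 7.04 V > 0.2 V confirms active-region operation.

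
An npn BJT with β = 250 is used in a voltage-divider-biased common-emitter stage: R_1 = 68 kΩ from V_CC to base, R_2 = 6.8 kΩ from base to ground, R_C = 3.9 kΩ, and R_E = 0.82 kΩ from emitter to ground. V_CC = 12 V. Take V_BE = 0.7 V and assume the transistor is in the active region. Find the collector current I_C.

Thevenize the base divider: V_Th = V_CC·R_2/(R_1+R_2) = 12×6.8/74.8 = 1.09 V, R_Th = R_1‖R_2 = 6.18 kΩ.
Base-emitter loop: V_Th = I_B·R_Th + V_BE + (β+1)I_B·R_E, so I_B = (1.09 − 0.7) / (6.18 + 251×0.82) = 0.00184 mA.
I_C = β·I_B = 250×0.00184 = 0.461 mA, and I_E = (β+1)I_B = 0.463 mA.
V_CE = V_CC − I_C·R_C − I_E·R_E = 12 − 0.461×3.9 − 0.463×0.82 = 9.82 V.
V_CE = 9.82 V > 0.2 V confirms active-region operation.

I_C ≈ 0.46 mA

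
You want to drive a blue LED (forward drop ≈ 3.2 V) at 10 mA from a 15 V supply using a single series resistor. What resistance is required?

R ≈ 1.2 kΩ

The resistor drops V_S − V_D = 15 − 3.2 = 11.8 V at 10 mA.
R = 11.8 V / 10 mA = 1.18 kΩ.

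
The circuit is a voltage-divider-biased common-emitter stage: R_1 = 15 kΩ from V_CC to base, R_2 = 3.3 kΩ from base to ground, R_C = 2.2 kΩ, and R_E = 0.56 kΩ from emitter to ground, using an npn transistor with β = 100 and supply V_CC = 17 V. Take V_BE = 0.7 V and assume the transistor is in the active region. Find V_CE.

V_CE ≈ 6 V

Thevenize the base divider: V_Th = V_CC·R_2/(R_1+R_2) = 17×3.3/18.3 = 3.07 V, R_Th = R_1‖R_2 = 2.7 kΩ.
Base-emitter loop: V_Th = I_B·R_Th + V_BE + (β+1)I_B·R_E, so I_B = (3.07 − 0.7) / (2.7 + 101×0.56) = 0.0399 mA.
I_C = β·I_B = 100×0.0399 = 3.99 mA, and I_E = (β+1)I_B = 4.03 mA.
V_CE = V_CC − I_C·R_C − I_E·R_E = 17 − 3.99×2.2 − 4.03×0.56 = 5.96 V.
V_CE = 5.96 V > 0.2 V confirms active-region operation.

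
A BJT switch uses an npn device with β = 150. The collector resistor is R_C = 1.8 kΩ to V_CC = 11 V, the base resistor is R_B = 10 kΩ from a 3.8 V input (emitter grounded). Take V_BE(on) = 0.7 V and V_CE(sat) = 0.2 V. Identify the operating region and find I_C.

saturation; I_C ≈ 6 mA

Assume active: I_B = (3.8 − 0.7)/10 = 0.31 mA, giving I_C = β·I_B = 46.5 mA.
But then V_CE = 11 − 46.5×1.8 = -72.7 V < V_CE(sat) = 0.2 V — impossible in the active region.
So the transistor is saturated. With V_CE = 0.2 V, I_C = (V_CC − 0.2)/R_C = 10.8/1.8 = 6 mA.
Check: β·I_B = 46.5 mA > I_C = 6 mA, confirming saturation.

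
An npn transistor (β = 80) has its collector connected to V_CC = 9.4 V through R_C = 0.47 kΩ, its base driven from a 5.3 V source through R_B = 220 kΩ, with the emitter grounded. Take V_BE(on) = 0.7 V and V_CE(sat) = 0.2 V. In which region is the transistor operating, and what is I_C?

Assume active. Base-emitter loop: I_B = (V_BB − V_BE)/R_B = (5.3 − 0.7)/220 = 0.0209 mA.
I_C = β·I_B = 80×0.0209 = 1.67 mA.
V_CE = V_CC − I_C·R_C = 9.4 − 1.67×0.47 = 8.61 V > V_CE(sat), so the active-region assumption holds.

active; I_C ≈ 1.7 mA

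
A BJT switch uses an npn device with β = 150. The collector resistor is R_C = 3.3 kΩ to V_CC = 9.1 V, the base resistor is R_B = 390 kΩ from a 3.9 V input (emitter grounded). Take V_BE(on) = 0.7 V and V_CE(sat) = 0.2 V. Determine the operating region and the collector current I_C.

active; I_C ≈ 1.2 mA

Assume active. Base-emitter loop: I_B = (V_BB − V_BE)/R_B = (3.9 − 0.7)/390 = 0.00821 mA.
I_C = β·I_B = 150×0.00821 = 1.23 mA.
V_CE = V_CC − I_C·R_C = 9.1 − 1.23×3.3 = 5.04 V > V_CE(sat), so the active-region assumption holds.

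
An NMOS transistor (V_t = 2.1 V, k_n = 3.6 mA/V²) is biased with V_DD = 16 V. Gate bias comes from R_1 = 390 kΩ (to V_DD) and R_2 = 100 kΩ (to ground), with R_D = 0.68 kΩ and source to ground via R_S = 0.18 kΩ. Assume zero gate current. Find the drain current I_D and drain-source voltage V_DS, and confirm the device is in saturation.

V_G = V_DD·R_2/(R_1+R_2) = 16×100/490 = 3.27 V.
Assume saturation: I_D = (k_n/2)(V_GS − V_t)² with V_GS = V_G − I_D·R_S = 3.27 − 0.18·I_D.
Substituting gives 0.0583·I_D² − 1.76·I_D + 2.44 = 0, with roots I_D = 1.46 or 28.6 mA.
The root I_D = 28.6 mA gives V_GS = -1.89 V ≤ V_t, so take I_D = 1.46 mA.
Then V_GS = 3 V and V_DS = V_DD − I_D(R_D+R_S) = 16 − 1.46×0.86 = 14.7 V.
Saturation requires V_DS ≥ V_GS − V_t = 0.902 V; 14.7 ≥ 0.902 ✓.

I_D ≈ 1.5 mA, V_DS ≈ 15 V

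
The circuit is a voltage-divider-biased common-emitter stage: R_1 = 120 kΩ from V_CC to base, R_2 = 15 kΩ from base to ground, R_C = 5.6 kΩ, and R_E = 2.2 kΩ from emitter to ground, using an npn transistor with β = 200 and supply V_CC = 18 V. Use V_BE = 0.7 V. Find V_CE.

Thevenize the base divider: V_Th = V_CC·R_2/(R_1+R_2) = 18×15/135 = 2 V, R_Th = R_1‖R_2 = 13.3 kΩ.
Base-emitter loop: V_Th = I_B·R_Th + V_BE + (β+1)I_B·R_E, so I_B = (2 − 0.7) / (13.3 + 201×2.2) = 0.00285 mA.
I_C = β·I_B = 200×0.00285 = 0.571 mA, and I_E = (β+1)I_B = 0.574 mA.
V_CE = V_CC − I_C·R_C − I_E·R_E = 18 − 0.571×5.6 − 0.574×2.2 = 13.5 V.
V_CE = 13.5 V > 0.2 V confirms active-region operation.

V_CE ≈ 14 V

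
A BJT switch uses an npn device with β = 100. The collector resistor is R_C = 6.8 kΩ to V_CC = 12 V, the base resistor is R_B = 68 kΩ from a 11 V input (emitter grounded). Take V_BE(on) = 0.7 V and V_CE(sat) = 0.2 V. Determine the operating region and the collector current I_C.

Assume active: I_B = (11 − 0.7)/68 = 0.151 mA, giving I_C = β·I_B = 15.1 mA.
But then V_CE = 12 − 15.1×6.8 = -91 V < V_CE(sat) = 0.2 V — impossible in the active region.
So the transistor is saturated. With V_CE = 0.2 V, I_C = (V_CC − 0.2)/R_C = 11.8/6.8 = 1.74 mA.
Check: β·I_B = 15.1 mA > I_C = 1.74 mA, confirming saturation.

saturation; I_C ≈ 1.7 mA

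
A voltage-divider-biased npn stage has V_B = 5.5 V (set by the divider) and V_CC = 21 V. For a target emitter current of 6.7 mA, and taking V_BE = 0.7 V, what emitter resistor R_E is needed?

V_E = V_B − V_BE = 5.5 − 0.7 = 4.8 V.
R_E = V_E / I_E = 4.8 / 6.7 = 0.716 kΩ.

R_E ≈ 0.72 kΩ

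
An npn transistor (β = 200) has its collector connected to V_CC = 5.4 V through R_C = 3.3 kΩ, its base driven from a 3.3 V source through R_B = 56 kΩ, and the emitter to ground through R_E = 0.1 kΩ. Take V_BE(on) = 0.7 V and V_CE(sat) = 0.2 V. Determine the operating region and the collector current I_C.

Assume active: I_B = (3.3 − 0.7)/(56 + 201×0.1) = 0.0342 mA, I_C = β·I_B = 6.83 mA.
Then V_CE = 5.4 − 6.83×3.3 − 6.87×0.1 = -17.8 V < 0.2 V — the active assumption fails.
Re-solve with V_CE = 0.2 V. KCL at the emitter: V_E/R_E = (V_BB−0.7−V_E)/R_B + (V_CC−0.2−V_E)/R_C, giving V_E = 0.157 V.
I_C = (V_CC − 0.2 − V_E)/R_C = (5.2 − 0.157)/3.3 = 1.53 mA.
Check: I_B = (2.6 − 0.157)/56 = 0.0436 mA, and β·I_B = 8.72 mA > I_C, confirming saturation.

saturation; I_C ≈ 1.5 mA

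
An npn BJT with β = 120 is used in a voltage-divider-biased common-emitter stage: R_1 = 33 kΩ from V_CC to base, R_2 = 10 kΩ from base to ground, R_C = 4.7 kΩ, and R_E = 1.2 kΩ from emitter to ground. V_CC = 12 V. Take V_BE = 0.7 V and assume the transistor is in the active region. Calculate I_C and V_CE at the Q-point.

I_C ≈ 1.6 mA, V_CE ≈ 2.3 V

Thevenize the base divider: V_Th = V_CC·R_2/(R_1+R_2) = 12×10/43 = 2.79 V, R_Th = R_1‖R_2 = 7.67 kΩ.
Base-emitter loop: V_Th = I_B·R_Th + V_BE + (β+1)I_B·R_E, so I_B = (2.79 − 0.7) / (7.67 + 121×1.2) = 0.0137 mA.
I_C = β·I_B = 120×0.0137 = 1.64 mA, and I_E = (β+1)I_B = 1.65 mA.
V_CE = V_CC − I_C·R_C − I_E·R_E = 12 − 1.64×4.7 − 1.65×1.2 = 2.3 V.
V_CE = 2.3 V > 0.2 V confirms active-region operation.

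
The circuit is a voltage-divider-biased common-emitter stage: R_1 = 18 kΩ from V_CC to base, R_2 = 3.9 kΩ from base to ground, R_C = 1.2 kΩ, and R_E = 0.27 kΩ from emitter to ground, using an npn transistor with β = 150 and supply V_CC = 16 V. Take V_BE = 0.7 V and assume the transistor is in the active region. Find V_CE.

Thevenize the base divider: V_Th = V_CC·R_2/(R_1+R_2) = 16×3.9/21.9 = 2.85 V, R_Th = R_1‖R_2 = 3.21 kΩ.
Base-emitter loop: V_Th = I_B·R_Th + V_BE + (β+1)I_B·R_E, so I_B = (2.85 − 0.7) / (3.21 + 151×0.27) = 0.0489 mA.
I_C = β·I_B = 150×0.0489 = 7.33 mA, and I_E = (β+1)I_B = 7.38 mA.
V_CE = V_CC − I_C·R_C − I_E·R_E = 16 − 7.33×1.2 − 7.38×0.27 = 5.21 V.
V_CE = 5.21 V > 0.2 V confirms active-region operation.

V_CE ≈ 5.2 V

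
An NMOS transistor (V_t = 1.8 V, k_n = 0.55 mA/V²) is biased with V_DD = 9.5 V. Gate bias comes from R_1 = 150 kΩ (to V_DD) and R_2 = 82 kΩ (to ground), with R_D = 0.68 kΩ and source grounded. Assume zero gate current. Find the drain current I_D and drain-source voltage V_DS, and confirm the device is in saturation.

V_G = V_DD·R_2/(R_1+R_2) = 9.5×82/232 = 3.36 V. With the source grounded, V_GS = V_G = 3.36 V.
Assume saturation: I_D = (k_n/2)(V_GS − V_t)² = (0.55/2)×(3.36 − 1.8)² = 0.275×1.56² = 0.667 mA.
V_DS = V_DD − I_D·R_D = 9.5 − 0.667×0.68 = 9.05 V.
Saturation requires V_DS ≥ V_GS − V_t = 1.56 V; 9.05 ≥ 1.56 ✓.

I_D ≈ 0.67 mA, V_DS ≈ 9 V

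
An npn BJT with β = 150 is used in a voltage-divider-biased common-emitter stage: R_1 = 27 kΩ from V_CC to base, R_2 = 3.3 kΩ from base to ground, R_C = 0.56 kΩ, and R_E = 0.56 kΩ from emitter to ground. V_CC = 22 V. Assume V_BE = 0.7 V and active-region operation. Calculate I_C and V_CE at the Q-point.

Thevenize the base divider: V_Th = V_CC·R_2/(R_1+R_2) = 22×3.3/30.3 = 2.4 V, R_Th = R_1‖R_2 = 2.94 kΩ.
Base-emitter loop: V_Th = I_B·R_Th + V_BE + (β+1)I_B·R_E, so I_B = (2.4 − 0.7) / (2.94 + 151×0.56) = 0.0194 mA.
I_C = β·I_B = 150×0.0194 = 2.91 mA, and I_E = (β+1)I_B = 2.93 mA.
V_CE = V_CC − I_C·R_C − I_E·R_E = 22 − 2.91×0.56 − 2.93×0.56 = 18.7 V.
V_CE = 18.7 V > 0.2 V confirms active-region operation.

I_C ≈ 2.9 mA, V_CE ≈ 19 V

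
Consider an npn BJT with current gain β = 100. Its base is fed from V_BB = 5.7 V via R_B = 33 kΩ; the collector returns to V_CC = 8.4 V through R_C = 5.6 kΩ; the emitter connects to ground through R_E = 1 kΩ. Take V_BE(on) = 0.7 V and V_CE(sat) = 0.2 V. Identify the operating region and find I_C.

Assume active: I_B = (5.7 − 0.7)/(33 + 101×1) = 0.0373 mA, I_C = β·I_B = 3.73 mA.
Then V_CE = 8.4 − 3.73×5.6 − 3.77×1 = -16.3 V < 0.2 V — the active assumption fails.
Re-solve with V_CE = 0.2 V. KCL at the emitter: V_E/R_E = (V_BB−0.7−V_E)/R_B + (V_CC−0.2−V_E)/R_C, giving V_E = 1.34 V.
I_C = (V_CC − 0.2 − V_E)/R_C = (8.2 − 1.34)/5.6 = 1.23 mA.
Check: I_B = (5 − 1.34)/33 = 0.111 mA, and β·I_B = 11.1 mA > I_C, confirming saturation.

saturation; I_C ≈ 1.2 mA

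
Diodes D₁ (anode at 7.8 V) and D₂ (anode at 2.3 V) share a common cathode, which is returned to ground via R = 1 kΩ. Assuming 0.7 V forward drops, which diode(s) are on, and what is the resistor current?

Only D₁ conducts; I_R ≈ 7.1 mA

Assume both conduct. Then node N would need to be at both 7.8−0.7 = 7.1 V and 2.3−0.7 = 1.6 V, which is impossible.
Assume only D₁ conducts: V_N = 7.8 − 0.7 = 7.1 V, so I_R = 7.1/1 = 7.1 mA.
Check D₂: its anode-to-cathode voltage is 2.3 − 7.1 = -4.8 V < 0.7 V, so it is off. The assumption is consistent.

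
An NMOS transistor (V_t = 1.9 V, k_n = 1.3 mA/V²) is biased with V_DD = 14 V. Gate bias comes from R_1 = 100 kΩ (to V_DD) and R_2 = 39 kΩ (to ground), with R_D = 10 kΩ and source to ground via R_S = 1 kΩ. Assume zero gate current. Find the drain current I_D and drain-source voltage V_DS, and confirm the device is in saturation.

V_G = V_DD·R_2/(R_1+R_2) = 14×39/139 = 3.93 V.
Assume saturation: I_D = (k_n/2)(V_GS − V_t)² with V_GS = V_G − I_D·R_S = 3.93 − 1·I_D.
Substituting gives 0.65·I_D² − 3.64·I_D + 2.67 = 0, with roots I_D = 0.871 or 4.72 mA.
The root I_D = 4.72 mA gives V_GS = -0.796 V ≤ V_t, so take I_D = 0.871 mA.
Then V_GS = 3.06 V and V_DS = V_DD − I_D(R_D+R_S) = 14 − 0.871×11 = 4.42 V.
Saturation requires V_DS ≥ V_GS − V_t = 1.16 V; 4.42 ≥ 1.16 ✓.

I_D ≈ 0.87 mA, V_DS ≈ 4.4 V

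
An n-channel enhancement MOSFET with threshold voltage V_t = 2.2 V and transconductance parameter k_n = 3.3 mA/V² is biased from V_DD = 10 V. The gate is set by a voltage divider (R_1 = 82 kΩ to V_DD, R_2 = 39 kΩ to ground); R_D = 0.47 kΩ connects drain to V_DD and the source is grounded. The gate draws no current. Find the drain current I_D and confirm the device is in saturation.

I_D ≈ 1.7 mA

V_G = V_DD·R_2/(R_1+R_2) = 10×39/121 = 3.22 V. With the source grounded, V_GS = V_G = 3.22 V.
Assume saturation: I_D = (k_n/2)(V_GS − V_t)² = (3.3/2)×(3.22 − 2.2)² = 1.65×1.02² = 1.73 mA.
V_DS = V_DD − I_D·R_D = 10 − 1.73×0.47 = 9.19 V.
Saturation requires V_DS ≥ V_GS − V_t = 1.02 V; 9.19 ≥ 1.02 ✓.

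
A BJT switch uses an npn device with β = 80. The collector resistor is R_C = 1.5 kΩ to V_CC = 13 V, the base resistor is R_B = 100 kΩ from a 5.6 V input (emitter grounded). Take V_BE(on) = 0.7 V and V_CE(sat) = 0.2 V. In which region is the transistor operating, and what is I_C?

Assume active. Base-emitter loop: I_B = (V_BB − V_BE)/R_B = (5.6 − 0.7)/100 = 0.049 mA.
I_C = β·I_B = 80×0.049 = 3.92 mA.
V_CE = V_CC − I_C·R_C = 13 − 3.92×1.5 = 7.12 V > V_CE(sat), so the active-region assumption holds.

active; I_C ≈ 3.9 mA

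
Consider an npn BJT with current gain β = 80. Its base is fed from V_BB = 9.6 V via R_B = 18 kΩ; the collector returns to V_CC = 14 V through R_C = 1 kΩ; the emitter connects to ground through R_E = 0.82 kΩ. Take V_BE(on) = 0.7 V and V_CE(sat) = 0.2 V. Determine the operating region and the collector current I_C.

Assume active: I_B = (9.6 − 0.7)/(18 + 81×0.82) = 0.105 mA, I_C = β·I_B = 8.43 mA.
Then V_CE = 14 − 8.43×1 − 8.54×0.82 = -1.44 V < 0.2 V — the active assumption fails.
Re-solve with V_CE = 0.2 V. KCL at the emitter: V_E/R_E = (V_BB−0.7−V_E)/R_B + (V_CC−0.2−V_E)/R_C, giving V_E = 6.28 V.
I_C = (V_CC − 0.2 − V_E)/R_C = (13.8 − 6.28)/1 = 7.52 mA.
Check: I_B = (8.9 − 6.28)/18 = 0.145 mA, and β·I_B = 11.6 mA > I_C, confirming saturation.

saturation; I_C ≈ 7.5 mA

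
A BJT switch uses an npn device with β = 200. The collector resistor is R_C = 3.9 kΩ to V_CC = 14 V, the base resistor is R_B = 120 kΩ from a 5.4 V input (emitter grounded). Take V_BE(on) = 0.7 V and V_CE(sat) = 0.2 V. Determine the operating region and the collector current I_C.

saturation; I_C ≈ 3.5 mA

Assume active: I_B = (5.4 − 0.7)/120 = 0.0392 mA, giving I_C = β·I_B = 7.83 mA.
But then V_CE = 14 − 7.83×3.9 = -16.6 V < V_CE(sat) = 0.2 V — impossible in the active region.
So the transistor is saturated. With V_CE = 0.2 V, I_C = (V_CC − 0.2)/R_C = 13.8/3.9 = 3.54 mA.
Check: β·I_B = 7.83 mA > I_C = 3.54 mA, confirming saturation.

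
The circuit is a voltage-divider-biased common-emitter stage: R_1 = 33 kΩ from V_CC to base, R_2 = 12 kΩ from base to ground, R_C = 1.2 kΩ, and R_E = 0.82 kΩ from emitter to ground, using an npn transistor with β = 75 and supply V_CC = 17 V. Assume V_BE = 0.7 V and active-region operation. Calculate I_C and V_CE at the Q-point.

I_C ≈ 4 mA, V_CE ≈ 8.8 V

Thevenize the base divider: V_Th = V_CC·R_2/(R_1+R_2) = 17×12/45 = 4.53 V, R_Th = R_1‖R_2 = 8.8 kΩ.
Base-emitter loop: V_Th = I_B·R_Th + V_BE + (β+1)I_B·R_E, so I_B = (4.53 − 0.7) / (8.8 + 76×0.82) = 0.0539 mA.
I_C = β·I_B = 75×0.0539 = 4.04 mA, and I_E = (β+1)I_B = 4.1 mA.
V_CE = V_CC − I_C·R_C − I_E·R_E = 17 − 4.04×1.2 − 4.1×0.82 = 8.79 V.
V_CE = 8.79 V > 0.2 V confirms active-region operation.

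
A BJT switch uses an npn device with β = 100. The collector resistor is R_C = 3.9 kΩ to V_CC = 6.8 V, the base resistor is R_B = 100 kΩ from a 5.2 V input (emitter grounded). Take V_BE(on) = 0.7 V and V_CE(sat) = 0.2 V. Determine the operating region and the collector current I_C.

saturation; I_C ≈ 1.7 mA

Assume active: I_B = (5.2 − 0.7)/100 = 0.045 mA, giving I_C = β·I_B = 4.5 mA.
But then V_CE = 6.8 − 4.5×3.9 = -10.8 V < V_CE(sat) = 0.2 V — impossible in the active region.
So the transistor is saturated. With V_CE = 0.2 V, I_C = (V_CC − 0.2)/R_C = 6.6/3.9 = 1.69 mA.
Check: β·I_B = 4.5 mA > I_C = 1.69 mA, confirming saturation.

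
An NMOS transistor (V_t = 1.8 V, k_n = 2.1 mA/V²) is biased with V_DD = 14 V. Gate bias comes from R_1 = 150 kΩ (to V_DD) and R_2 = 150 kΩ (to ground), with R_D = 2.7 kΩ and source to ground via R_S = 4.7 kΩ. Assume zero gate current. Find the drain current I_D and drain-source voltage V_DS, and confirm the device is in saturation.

I_D ≈ 0.91 mA, V_DS ≈ 7.3 V

V_G = V_DD·R_2/(R_1+R_2) = 14×150/300 = 7 V.
Assume saturation: I_D = (k_n/2)(V_GS − V_t)² with V_GS = V_G − I_D·R_S = 7 − 4.7·I_D.
Substituting gives 23.2·I_D² − 52.3·I_D + 28.4 = 0, with roots I_D = 0.908 or 1.35 mA.
The root I_D = 1.35 mA gives V_GS = 0.667 V ≤ V_t, so take I_D = 0.908 mA.
Then V_GS = 2.73 V and V_DS = V_DD − I_D(R_D+R_S) = 14 − 0.908×7.4 = 7.28 V.
Saturation requires V_DS ≥ V_GS − V_t = 0.93 V; 7.28 ≥ 0.93 ✓.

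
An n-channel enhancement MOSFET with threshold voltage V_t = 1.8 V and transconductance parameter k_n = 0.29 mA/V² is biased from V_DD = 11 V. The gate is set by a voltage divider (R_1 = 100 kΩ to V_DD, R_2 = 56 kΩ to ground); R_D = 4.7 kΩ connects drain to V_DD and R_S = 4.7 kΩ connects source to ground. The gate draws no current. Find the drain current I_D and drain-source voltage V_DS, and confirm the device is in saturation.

I_D ≈ 0.2 mA, V_DS ≈ 9.1 V

V_G = V_DD·R_2/(R_1+R_2) = 11×56/156 = 3.95 V.
Assume saturation: I_D = (k_n/2)(V_GS − V_t)² with V_GS = V_G − I_D·R_S = 3.95 − 4.7·I_D.
Substituting gives 3.2·I_D² − 3.93·I_D + 0.669 = 0, with roots I_D = 0.204 or 1.02 mA.
The root I_D = 1.02 mA gives V_GS = -0.855 V ≤ V_t, so take I_D = 0.204 mA.
Then V_GS = 2.99 V and V_DS = V_DD − I_D(R_D+R_S) = 11 − 0.204×9.4 = 9.08 V.
Saturation requires V_DS ≥ V_GS − V_t = 1.19 V; 9.08 ≥ 1.19 ✓.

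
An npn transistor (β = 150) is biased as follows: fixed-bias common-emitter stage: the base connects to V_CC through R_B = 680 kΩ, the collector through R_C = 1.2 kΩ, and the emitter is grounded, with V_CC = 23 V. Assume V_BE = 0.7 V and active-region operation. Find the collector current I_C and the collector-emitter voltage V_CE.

I_C ≈ 4.9 mA, V_CE ≈ 17 V

Base loop: V_CC = I_B·R_B + V_BE, so I_B = (23 − 0.7)/680 kΩ = 0.0328 mA.
In the active region I_C = β·I_B = 150 × 0.0328 = 4.92 mA.
Collector loop: V_CE = V_CC − I_C·R_C = 23 − 4.92×1.2 = 17.1 V.
Since V_CE = 17.1 V > V_CE(sat) ≈ 0.2 V, the transistor is in the active region as assumed.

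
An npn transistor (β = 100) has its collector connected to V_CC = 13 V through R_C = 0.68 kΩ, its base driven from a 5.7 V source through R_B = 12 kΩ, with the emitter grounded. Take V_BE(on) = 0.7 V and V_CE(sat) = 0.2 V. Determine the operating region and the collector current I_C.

saturation; I_C ≈ 19 mA

Assume active: I_B = (5.7 − 0.7)/12 = 0.417 mA, giving I_C = β·I_B = 41.7 mA.
But then V_CE = 13 − 41.7×0.68 = -15.3 V < V_CE(sat) = 0.2 V — impossible in the active region.
So the transistor is saturated. With V_CE = 0.2 V, I_C = (V_CC − 0.2)/R_C = 12.8/0.68 = 18.8 mA.
Check: β·I_B = 41.7 mA > I_C = 18.8 mA, confirming saturation.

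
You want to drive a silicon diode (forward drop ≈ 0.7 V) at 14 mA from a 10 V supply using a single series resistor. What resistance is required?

R ≈ 0.66 kΩ

The resistor drops V_S − V_D = 10 − 0.7 = 9.3 V at 14 mA.
R = 9.3 V / 14 mA = 0.664 kΩ.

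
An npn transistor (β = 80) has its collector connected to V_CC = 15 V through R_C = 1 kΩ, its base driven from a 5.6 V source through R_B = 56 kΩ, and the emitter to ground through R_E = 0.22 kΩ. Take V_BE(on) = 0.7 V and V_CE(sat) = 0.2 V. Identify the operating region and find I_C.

Assume active. Base-emitter loop: I_B = (V_BB − V_BE)/(R_B + (β+1)R_E) = (5.6 − 0.7)/(56 + 81×0.22) = 0.0664 mA.
I_C = β·I_B = 80×0.0664 = 5.31 mA.
V_CE = V_CC − I_C·R_C − I_E·R_E = 15 − 5.31×1 − 5.38×0.22 = 8.51 V > V_CE(sat), so the active-region assumption holds.

active; I_C ≈ 5.3 mA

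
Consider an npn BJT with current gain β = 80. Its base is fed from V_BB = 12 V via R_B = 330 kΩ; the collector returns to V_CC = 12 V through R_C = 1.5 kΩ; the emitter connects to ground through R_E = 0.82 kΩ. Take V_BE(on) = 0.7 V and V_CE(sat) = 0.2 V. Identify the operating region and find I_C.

active; I_C ≈ 2.3 mA

Assume active. Base-emitter loop: I_B = (V_BB − V_BE)/(R_B + (β+1)R_E) = (12 − 0.7)/(330 + 81×0.82) = 0.0285 mA.
I_C = β·I_B = 80×0.0285 = 2.28 mA.
V_CE = V_CC − I_C·R_C − I_E·R_E = 12 − 2.28×1.5 − 2.31×0.82 = 6.69 V > V_CE(sat), so the active-region assumption holds.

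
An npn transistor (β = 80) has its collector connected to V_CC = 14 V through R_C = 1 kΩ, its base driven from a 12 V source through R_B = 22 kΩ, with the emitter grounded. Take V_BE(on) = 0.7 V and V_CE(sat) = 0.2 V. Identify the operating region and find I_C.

saturation; I_C ≈ 14 mA

Assume active: I_B = (12 − 0.7)/22 = 0.514 mA, giving I_C = β·I_B = 41.1 mA.
But then V_CE = 14 − 41.1×1 = -27.1 V < V_CE(sat) = 0.2 V — impossible in the active region.
So the transistor is saturated. With V_CE = 0.2 V, I_C = (V_CC − 0.2)/R_C = 13.8/1 = 13.8 mA.
Check: β·I_B = 41.1 mA > I_C = 13.8 mA, confirming saturation.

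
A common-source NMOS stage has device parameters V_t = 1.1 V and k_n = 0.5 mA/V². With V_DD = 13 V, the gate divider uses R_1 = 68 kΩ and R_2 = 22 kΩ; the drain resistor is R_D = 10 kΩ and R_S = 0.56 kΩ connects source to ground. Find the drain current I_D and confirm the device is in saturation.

V_G = V_DD·R_2/(R_1+R_2) = 13×22/90 = 3.18 V.
Assume saturation: I_D = (k_n/2)(V_GS − V_t)² with V_GS = V_G − I_D·R_S = 3.18 − 0.56·I_D.
Substituting gives 0.0784·I_D² − 1.58·I_D + 1.08 = 0, with roots I_D = 0.707 or 19.5 mA.
The root I_D = 19.5 mA gives V_GS = -7.72 V ≤ V_t, so take I_D = 0.707 mA.
Then V_GS = 2.78 V and V_DS = V_DD − I_D(R_D+R_S) = 13 − 0.707×10.6 = 5.53 V.
Saturation requires V_DS ≥ V_GS − V_t = 1.68 V; 5.53 ≥ 1.68 ✓.

I_D ≈ 0.71 mA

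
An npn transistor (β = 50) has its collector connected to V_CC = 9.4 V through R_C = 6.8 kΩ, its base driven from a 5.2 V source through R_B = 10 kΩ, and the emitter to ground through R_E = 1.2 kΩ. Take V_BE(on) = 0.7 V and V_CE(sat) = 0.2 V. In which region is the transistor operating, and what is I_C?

Assume active: I_B = (5.2 − 0.7)/(10 + 51×1.2) = 0.0632 mA, I_C = β·I_B = 3.16 mA.
Then V_CE = 9.4 − 3.16×6.8 − 3.22×1.2 = -16 V < 0.2 V — the active assumption fails.
Re-solve with V_CE = 0.2 V. KCL at the emitter: V_E/R_E = (V_BB−0.7−V_E)/R_B + (V_CC−0.2−V_E)/R_C, giving V_E = 1.67 V.
I_C = (V_CC − 0.2 − V_E)/R_C = (9.2 − 1.67)/6.8 = 1.11 mA.
Check: I_B = (4.5 − 1.67)/10 = 0.283 mA, and β·I_B = 14.2 mA > I_C, confirming saturation.

saturation; I_C ≈ 1.1 mA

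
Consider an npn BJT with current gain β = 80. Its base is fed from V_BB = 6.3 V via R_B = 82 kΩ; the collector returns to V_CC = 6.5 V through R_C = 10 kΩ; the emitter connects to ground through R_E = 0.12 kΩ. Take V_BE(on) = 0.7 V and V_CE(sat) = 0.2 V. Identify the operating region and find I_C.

Assume active: I_B = (6.3 − 0.7)/(82 + 81×0.12) = 0.0611 mA, I_C = β·I_B = 4.88 mA.
Then V_CE = 6.5 − 4.88×10 − 4.95×0.12 = -42.9 V < 0.2 V — the active assumption fails.
Re-solve with V_CE = 0.2 V. KCL at the emitter: V_E/R_E = (V_BB−0.7−V_E)/R_B + (V_CC−0.2−V_E)/R_C, giving V_E = 0.0827 V.
I_C = (V_CC − 0.2 − V_E)/R_C = (6.3 − 0.0827)/10 = 0.622 mA.
Check: I_B = (5.6 − 0.0827)/82 = 0.0673 mA, and β·I_B = 5.38 mA > I_C, confirming saturation.

saturation; I_C ≈ 0.62 mA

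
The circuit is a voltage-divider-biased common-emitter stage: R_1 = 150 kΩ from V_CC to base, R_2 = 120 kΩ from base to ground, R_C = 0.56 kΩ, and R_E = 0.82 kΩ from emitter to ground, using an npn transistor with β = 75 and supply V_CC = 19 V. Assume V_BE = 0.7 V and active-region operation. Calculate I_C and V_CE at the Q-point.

Thevenize the base divider: V_Th = V_CC·R_2/(R_1+R_2) = 19×120/270 = 8.44 V, R_Th = R_1‖R_2 = 66.7 kΩ.
Base-emitter loop: V_Th = I_B·R_Th + V_BE + (β+1)I_B·R_E, so I_B = (8.44 − 0.7) / (66.7 + 76×0.82) = 0.06 mA.
I_C = β·I_B = 75×0.06 = 4.5 mA, and I_E = (β+1)I_B = 4.56 mA.
V_CE = V_CC − I_C·R_C − I_E·R_E = 19 − 4.5×0.56 − 4.56×0.82 = 12.7 V.
V_CE = 12.7 V > 0.2 V confirms active-region operation.

I_C ≈ 4.5 mA, V_CE ≈ 13 V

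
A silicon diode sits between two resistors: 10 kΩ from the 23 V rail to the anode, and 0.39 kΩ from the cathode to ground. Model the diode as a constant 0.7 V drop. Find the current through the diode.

I ≈ 2.1 mA

The two resistors are in series with the diode, so KVL gives 23 = I·10 + 0.7 + I·0.39.
I = (23 − 0.7) / (10 + 0.39) kΩ = 22.3 / 10.4 = 2.15 mA.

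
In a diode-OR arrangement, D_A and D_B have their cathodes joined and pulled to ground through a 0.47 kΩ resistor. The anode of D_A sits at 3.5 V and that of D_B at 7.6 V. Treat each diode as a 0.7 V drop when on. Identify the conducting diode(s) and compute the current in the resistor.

Assume both conduct. Then node N would need to be at both 3.5−0.7 = 2.8 V and 7.6−0.7 = 6.9 V, which is impossible.
Assume only D_B conducts: V_N = 7.6 − 0.7 = 6.9 V, so I_R = 6.9/0.47 = 14.7 mA.
Check D_A: its anode-to-cathode voltage is 3.5 − 6.9 = -3.4 V < 0.7 V, so it is off. The assumption is consistent.

Only D_B conducts; I_R ≈ 15 mA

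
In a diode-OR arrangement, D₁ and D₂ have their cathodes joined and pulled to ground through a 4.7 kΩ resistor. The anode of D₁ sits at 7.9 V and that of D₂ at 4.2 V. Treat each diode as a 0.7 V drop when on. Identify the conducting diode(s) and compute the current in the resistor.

Assume both conduct. Then node N would need to be at both 7.9−0.7 = 7.2 V and 4.2−0.7 = 3.5 V, which is impossible.
Assume only D₁ conducts: V_N = 7.9 − 0.7 = 7.2 V, so I_R = 7.2/4.7 = 1.53 mA.
Check D₂: its anode-to-cathode voltage is 4.2 − 7.2 = -3 V < 0.7 V, so it is off. The assumption is consistent.

Only D₁ conducts; I_R ≈ 1.5 mA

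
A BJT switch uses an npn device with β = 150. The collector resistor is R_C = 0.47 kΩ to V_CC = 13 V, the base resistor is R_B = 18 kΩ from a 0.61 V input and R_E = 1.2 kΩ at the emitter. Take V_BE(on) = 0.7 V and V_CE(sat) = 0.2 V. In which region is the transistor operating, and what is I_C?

cutoff; I_C ≈ 0

V_BB = 0.61 V ≤ V_BE(on) = 0.7 V, so the base-emitter junction is not forward biased.
The transistor is in cutoff: I_B = I_C = 0.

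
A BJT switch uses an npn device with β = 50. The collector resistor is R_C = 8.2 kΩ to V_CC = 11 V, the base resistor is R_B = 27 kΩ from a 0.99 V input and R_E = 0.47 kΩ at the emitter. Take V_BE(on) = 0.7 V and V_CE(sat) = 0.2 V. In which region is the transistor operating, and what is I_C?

Assume active. Base-emitter loop: I_B = (V_BB − V_BE)/(R_B + (β+1)R_E) = (0.99 − 0.7)/(27 + 51×0.47) = 0.00569 mA.
I_C = β·I_B = 50×0.00569 = 0.284 mA.
V_CE = V_CC − I_C·R_C − I_E·R_E = 11 − 0.284×8.2 − 0.29×0.47 = 8.53 V > V_CE(sat), so the active-region assumption holds.

active; I_C ≈ 0.28 mA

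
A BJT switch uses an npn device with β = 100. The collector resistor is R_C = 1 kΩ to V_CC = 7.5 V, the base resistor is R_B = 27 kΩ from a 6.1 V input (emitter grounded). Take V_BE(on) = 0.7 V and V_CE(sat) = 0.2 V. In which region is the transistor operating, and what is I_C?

saturation; I_C ≈ 7.3 mA

Assume active: I_B = (6.1 − 0.7)/27 = 0.2 mA, giving I_C = β·I_B = 20 mA.
But then V_CE = 7.5 − 20×1 = -12.5 V < V_CE(sat) = 0.2 V — impossible in the active region.
So the transistor is saturated. With V_CE = 0.2 V, I_C = (V_CC − 0.2)/R_C = 7.3/1 = 7.3 mA.
Check: β·I_B = 20 mA > I_C = 7.3 mA, confirming saturation.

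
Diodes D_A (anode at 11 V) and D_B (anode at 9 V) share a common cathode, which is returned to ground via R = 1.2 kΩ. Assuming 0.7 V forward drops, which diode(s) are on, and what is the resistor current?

Assume both conduct. Then node N would need to be at both 11−0.7 = 10.3 V and 9−0.7 = 8.3 V, which is impossible.
Assume only D_A conducts: V_N = 11 − 0.7 = 10.3 V, so I_R = 10.3/1.2 = 8.58 mA.
Check D_B: its anode-to-cathode voltage is 9 − 10.3 = -1.3 V < 0.7 V, so it is off. The assumption is consistent.

Only D_A conducts; I_R ≈ 8.6 mA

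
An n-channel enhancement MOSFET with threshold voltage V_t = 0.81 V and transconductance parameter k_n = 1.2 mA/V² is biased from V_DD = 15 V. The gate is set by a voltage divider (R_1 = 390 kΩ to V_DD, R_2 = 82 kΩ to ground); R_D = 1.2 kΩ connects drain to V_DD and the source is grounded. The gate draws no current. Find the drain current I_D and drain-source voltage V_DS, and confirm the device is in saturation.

V_G = V_DD·R_2/(R_1+R_2) = 15×82/472 = 2.61 V. With the source grounded, V_GS = V_G = 2.61 V.
Assume saturation: I_D = (k_n/2)(V_GS − V_t)² = (1.2/2)×(2.61 − 0.81)² = 0.6×1.8² = 1.94 mA.
V_DS = V_DD − I_D·R_D = 15 − 1.94×1.2 = 12.7 V.
Saturation requires V_DS ≥ V_GS − V_t = 1.8 V; 12.7 ≥ 1.8 ✓.

I_D ≈ 1.9 mA, V_DS ≈ 13 V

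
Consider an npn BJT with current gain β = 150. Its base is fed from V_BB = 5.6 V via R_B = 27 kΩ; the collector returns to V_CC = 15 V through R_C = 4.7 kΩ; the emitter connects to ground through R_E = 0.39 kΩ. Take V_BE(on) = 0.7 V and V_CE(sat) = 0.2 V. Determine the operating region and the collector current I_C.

Assume active: I_B = (5.6 − 0.7)/(27 + 151×0.39) = 0.057 mA, I_C = β·I_B = 8.56 mA.
Then V_CE = 15 − 8.56×4.7 − 8.61×0.39 = -28.6 V < 0.2 V — the active assumption fails.
Re-solve with V_CE = 0.2 V. KCL at the emitter: V_E/R_E = (V_BB−0.7−V_E)/R_B + (V_CC−0.2−V_E)/R_C, giving V_E = 1.18 V.
I_C = (V_CC − 0.2 − V_E)/R_C = (14.8 − 1.18)/4.7 = 2.9 mA.
Check: I_B = (4.9 − 1.18)/27 = 0.138 mA, and β·I_B = 20.6 mA > I_C, confirming saturation.

saturation; I_C ≈ 2.9 mA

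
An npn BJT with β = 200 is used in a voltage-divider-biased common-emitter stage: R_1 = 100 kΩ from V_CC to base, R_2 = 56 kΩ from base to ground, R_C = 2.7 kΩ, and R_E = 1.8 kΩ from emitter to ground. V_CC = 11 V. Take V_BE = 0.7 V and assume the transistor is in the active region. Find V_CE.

Thevenize the base divider: V_Th = V_CC·R_2/(R_1+R_2) = 11×56/156 = 3.95 V, R_Th = R_1‖R_2 = 35.9 kΩ.
Base-emitter loop: V_Th = I_B·R_Th + V_BE + (β+1)I_B·R_E, so I_B = (3.95 − 0.7) / (35.9 + 201×1.8) = 0.00817 mA.
I_C = β·I_B = 200×0.00817 = 1.63 mA, and I_E = (β+1)I_B = 1.64 mA.
V_CE = V_CC − I_C·R_C − I_E·R_E = 11 − 1.63×2.7 − 1.64×1.8 = 3.63 V.
V_CE = 3.63 V > 0.2 V confirms active-region operation.

V_CE ≈ 3.6 V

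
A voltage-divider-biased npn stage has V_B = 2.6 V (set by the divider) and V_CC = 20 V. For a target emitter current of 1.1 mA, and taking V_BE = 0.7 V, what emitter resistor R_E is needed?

R_E ≈ 1.7 kΩ

V_E = V_B − V_BE = 2.6 − 0.7 = 1.9 V.
R_E = V_E / I_E = 1.9 / 1.1 = 1.73 kΩ.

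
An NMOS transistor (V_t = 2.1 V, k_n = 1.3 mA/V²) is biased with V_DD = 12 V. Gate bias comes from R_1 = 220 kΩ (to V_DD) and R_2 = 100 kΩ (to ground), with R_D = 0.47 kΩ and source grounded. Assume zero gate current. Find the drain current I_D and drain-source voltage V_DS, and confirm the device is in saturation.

V_G = V_DD·R_2/(R_1+R_2) = 12×100/320 = 3.75 V. With the source grounded, V_GS = V_G = 3.75 V.
Assume saturation: I_D = (k_n/2)(V_GS − V_t)² = (1.3/2)×(3.75 − 2.1)² = 0.65×1.65² = 1.77 mA.
V_DS = V_DD − I_D·R_D = 12 − 1.77×0.47 = 11.2 V.
Saturation requires V_DS ≥ V_GS − V_t = 1.65 V; 11.2 ≥ 1.65 ✓.

I_D ≈ 1.8 mA, V_DS ≈ 11 V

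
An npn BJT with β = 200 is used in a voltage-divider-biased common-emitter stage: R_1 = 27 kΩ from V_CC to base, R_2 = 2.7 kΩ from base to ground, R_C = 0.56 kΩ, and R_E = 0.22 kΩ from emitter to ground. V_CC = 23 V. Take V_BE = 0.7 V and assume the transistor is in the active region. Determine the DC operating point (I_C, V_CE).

I_C ≈ 6 mA, V_CE ≈ 18 V

Thevenize the base divider: V_Th = V_CC·R_2/(R_1+R_2) = 23×2.7/29.7 = 2.09 V, R_Th = R_1‖R_2 = 2.45 kΩ.
Base-emitter loop: V_Th = I_B·R_Th + V_BE + (β+1)I_B·R_E, so I_B = (2.09 − 0.7) / (2.45 + 201×0.22) = 0.0298 mA.
I_C = β·I_B = 200×0.0298 = 5.96 mA, and I_E = (β+1)I_B = 5.99 mA.
V_CE = V_CC − I_C·R_C − I_E·R_E = 23 − 5.96×0.56 − 5.99×0.22 = 18.3 V.
V_CE = 18.3 V > 0.2 V confirms active-region operation.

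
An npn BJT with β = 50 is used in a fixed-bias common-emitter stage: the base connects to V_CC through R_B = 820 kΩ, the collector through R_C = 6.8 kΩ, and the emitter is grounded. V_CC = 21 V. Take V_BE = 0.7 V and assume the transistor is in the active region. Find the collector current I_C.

I_C ≈ 1.2 mA

Base loop: V_CC = I_B·R_B + V_BE, so I_B = (21 − 0.7)/820 kΩ = 0.0248 mA.
In the active region I_C = β·I_B = 50 × 0.0248 = 1.24 mA.
Collector loop: V_CE = V_CC − I_C·R_C = 21 − 1.24×6.8 = 12.6 V.
Since V_CE = 12.6 V > V_CE(sat) ≈ 0.2 V, the transistor is in the active region as assumed.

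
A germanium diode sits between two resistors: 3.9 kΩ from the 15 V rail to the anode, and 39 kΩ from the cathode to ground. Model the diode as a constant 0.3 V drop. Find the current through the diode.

The two resistors are in series with the diode, so KVL gives 15 = I·3.9 + 0.3 + I·39.
I = (15 − 0.3) / (3.9 + 39) kΩ = 14.7 / 42.9 = 0.343 mA.

I ≈ 0.34 mA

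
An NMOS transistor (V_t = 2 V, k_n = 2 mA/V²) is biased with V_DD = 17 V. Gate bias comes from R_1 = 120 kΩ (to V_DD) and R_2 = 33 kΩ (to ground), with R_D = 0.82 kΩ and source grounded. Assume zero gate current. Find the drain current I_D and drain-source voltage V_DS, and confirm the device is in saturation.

I_D ≈ 2.8 mA, V_DS ≈ 15 V

V_G = V_DD·R_2/(R_1+R_2) = 17×33/153 = 3.67 V. With the source grounded, V_GS = V_G = 3.67 V.
Assume saturation: I_D = (k_n/2)(V_GS − V_t)² = (2/2)×(3.67 − 2)² = 1×1.67² = 2.78 mA.
V_DS = V_DD − I_D·R_D = 17 − 2.78×0.82 = 14.7 V.
Saturation requires V_DS ≥ V_GS − V_t = 1.67 V; 14.7 ≥ 1.67 ✓.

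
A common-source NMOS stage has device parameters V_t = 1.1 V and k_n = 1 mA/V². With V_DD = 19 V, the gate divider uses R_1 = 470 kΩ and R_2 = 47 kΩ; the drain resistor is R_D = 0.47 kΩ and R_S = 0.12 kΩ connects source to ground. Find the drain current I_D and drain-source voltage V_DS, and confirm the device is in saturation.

V_G = V_DD·R_2/(R_1+R_2) = 19×47/517 = 1.73 V.
Assume saturation: I_D = (k_n/2)(V_GS − V_t)² with V_GS = V_G − I_D·R_S = 1.73 − 0.12·I_D.
Substituting gives 0.0072·I_D² − 1.08·I_D + 0.197 = 0, with roots I_D = 0.183 or 149 mA.
The root I_D = 149 mA gives V_GS = -16.2 V ≤ V_t, so take I_D = 0.183 mA.
Then V_GS = 1.71 V and V_DS = V_DD − I_D(R_D+R_S) = 19 − 0.183×0.59 = 18.9 V.
Saturation requires V_DS ≥ V_GS − V_t = 0.605 V; 18.9 ≥ 0.605 ✓.

I_D ≈ 0.18 mA, V_DS ≈ 19 V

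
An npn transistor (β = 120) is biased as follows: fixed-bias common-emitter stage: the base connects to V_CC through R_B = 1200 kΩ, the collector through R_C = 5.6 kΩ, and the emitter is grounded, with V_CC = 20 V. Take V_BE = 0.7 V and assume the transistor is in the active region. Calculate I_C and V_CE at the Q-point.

Base loop: V_CC = I_B·R_B + V_BE, so I_B = (20 − 0.7)/1200 kΩ = 0.0161 mA.
In the active region I_C = β·I_B = 120 × 0.0161 = 1.93 mA.
Collector loop: V_CE = V_CC − I_C·R_C = 20 − 1.93×5.6 = 9.19 V.
Since V_CE = 9.19 V > V_CE(sat) ≈ 0.2 V, the transistor is in the active region as assumed.

I_C ≈ 1.9 mA, V_CE ≈ 9.2 V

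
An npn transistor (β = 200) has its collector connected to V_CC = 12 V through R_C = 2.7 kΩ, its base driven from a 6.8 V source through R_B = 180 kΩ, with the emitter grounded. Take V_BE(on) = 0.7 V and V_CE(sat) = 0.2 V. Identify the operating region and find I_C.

Assume active: I_B = (6.8 − 0.7)/180 = 0.0339 mA, giving I_C = β·I_B = 6.78 mA.
But then V_CE = 12 − 6.78×2.7 = -6.3 V < V_CE(sat) = 0.2 V — impossible in the active region.
So the transistor is saturated. With V_CE = 0.2 V, I_C = (V_CC − 0.2)/R_C = 11.8/2.7 = 4.37 mA.
Check: β·I_B = 6.78 mA > I_C = 4.37 mA, confirming saturation.

saturation; I_C ≈ 4.4 mA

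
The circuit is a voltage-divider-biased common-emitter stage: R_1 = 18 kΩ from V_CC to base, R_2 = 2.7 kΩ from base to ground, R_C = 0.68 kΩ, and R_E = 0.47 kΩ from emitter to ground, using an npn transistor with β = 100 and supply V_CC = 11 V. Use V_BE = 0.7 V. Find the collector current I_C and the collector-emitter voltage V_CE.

I_C ≈ 1.5 mA, V_CE ≈ 9.3 V

Thevenize the base divider: V_Th = V_CC·R_2/(R_1+R_2) = 11×2.7/20.7 = 1.43 V, R_Th = R_1‖R_2 = 2.35 kΩ.
Base-emitter loop: V_Th = I_B·R_Th + V_BE + (β+1)I_B·R_E, so I_B = (1.43 − 0.7) / (2.35 + 101×0.47) = 0.0147 mA.
I_C = β·I_B = 100×0.0147 = 1.47 mA, and I_E = (β+1)I_B = 1.49 mA.
V_CE = V_CC − I_C·R_C − I_E·R_E = 11 − 1.47×0.68 − 1.49×0.47 = 9.3 V.
V_CE = 9.3 V > 0.2 V confirms active-region operation.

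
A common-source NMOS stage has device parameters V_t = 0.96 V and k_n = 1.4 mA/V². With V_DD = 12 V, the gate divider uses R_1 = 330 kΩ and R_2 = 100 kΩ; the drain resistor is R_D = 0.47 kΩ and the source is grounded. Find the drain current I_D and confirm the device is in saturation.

I_D ≈ 2.3 mA

V_G = V_DD·R_2/(R_1+R_2) = 12×100/430 = 2.79 V. With the source grounded, V_GS = V_G = 2.79 V.
Assume saturation: I_D = (k_n/2)(V_GS − V_t)² = (1.4/2)×(2.79 − 0.96)² = 0.7×1.83² = 2.35 mA.
V_DS = V_DD − I_D·R_D = 12 − 2.35×0.47 = 10.9 V.
Saturation requires V_DS ≥ V_GS − V_t = 1.83 V; 10.9 ≥ 1.83 ✓.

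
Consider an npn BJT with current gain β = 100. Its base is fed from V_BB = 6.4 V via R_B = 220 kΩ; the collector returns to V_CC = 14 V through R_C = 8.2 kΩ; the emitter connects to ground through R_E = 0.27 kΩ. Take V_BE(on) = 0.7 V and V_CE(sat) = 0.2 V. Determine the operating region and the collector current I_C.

saturation; I_C ≈ 1.6 mA

Assume active: I_B = (6.4 − 0.7)/(220 + 101×0.27) = 0.0231 mA, I_C = β·I_B = 2.31 mA.
Then V_CE = 14 − 2.31×8.2 − 2.33×0.27 = -5.53 V < 0.2 V — the active assumption fails.
Re-solve with V_CE = 0.2 V. KCL at the emitter: V_E/R_E = (V_BB−0.7−V_E)/R_B + (V_CC−0.2−V_E)/R_C, giving V_E = 0.446 V.
I_C = (V_CC − 0.2 − V_E)/R_C = (13.8 − 0.446)/8.2 = 1.63 mA.
Check: I_B = (5.7 − 0.446)/220 = 0.0239 mA, and β·I_B = 2.39 mA > I_C, confirming saturation.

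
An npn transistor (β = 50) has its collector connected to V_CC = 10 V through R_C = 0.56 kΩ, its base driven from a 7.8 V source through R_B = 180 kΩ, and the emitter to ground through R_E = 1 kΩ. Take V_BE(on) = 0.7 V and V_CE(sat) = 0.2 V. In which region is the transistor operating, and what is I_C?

Assume active. Base-emitter loop: I_B = (V_BB − V_BE)/(R_B + (β+1)R_E) = (7.8 − 0.7)/(180 + 51×1) = 0.0307 mA.
I_C = β·I_B = 50×0.0307 = 1.54 mA.
V_CE = V_CC − I_C·R_C − I_E·R_E = 10 − 1.54×0.56 − 1.57×1 = 7.57 V > V_CE(sat), so the active-region assumption holds.

active; I_C ≈ 1.5 mA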